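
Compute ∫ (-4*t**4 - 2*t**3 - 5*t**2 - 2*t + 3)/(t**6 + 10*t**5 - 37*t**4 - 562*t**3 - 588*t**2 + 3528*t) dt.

Factor the denominator: t*(t - 7)*(t - 2)*(t + 6)**2*(t + 7).
Partial-fraction decomposition: 4573/(441*(t + 7)) - 665875/(64896*(t + 6)) + 1639/(208*(t + 6)**2) + 101/(5760*(t - 2)) - 5273/(41405*(t - 7)) + 1/(1176*t).
Integrate each term; A/(t−a) gives A·log|t−a|; A/(t−a)² gives −A/(t−a).

log(t)/1176 - 5273*log(t - 7)/41405 + 101*log(t - 2)/5760 - 665875*log(t + 6)/64896 + 4573*log(t + 7)/441 - 1639/(208*t + 1248) + C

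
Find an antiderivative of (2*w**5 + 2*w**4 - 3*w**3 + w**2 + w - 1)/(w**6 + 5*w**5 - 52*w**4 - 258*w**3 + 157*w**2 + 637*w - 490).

Factor the denominator: (w - 7)*(w - 1)**2*(w + 2)*(w + 5)*(w + 7).
Partial-fraction decomposition: 13871/(4480*(w + 7)) - 2303/(1296*(w + 5)) + 7/(1215*(w + 2)) - 133/(10368*(w - 1)) - 1/(432*(w - 1)**2) + 18721/(27216*(w - 7)).
Integrate each term; A/(w−a) gives A·log|w−a|; A/(w−a)² gives −A/(w−a).

18721*log(w - 7)/27216 - 133*log(w - 1)/10368 + 7*log(w + 2)/1215 - 2303*log(w + 5)/1296 + 13871*log(w + 7)/4480 + 1/(432*w - 432) + C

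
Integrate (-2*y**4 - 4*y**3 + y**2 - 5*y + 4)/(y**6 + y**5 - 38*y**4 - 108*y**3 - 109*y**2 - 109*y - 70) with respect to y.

-57*log(y - 7)/400 - 3*log(y + 1)/16 + 2*log(y + 2)/15 + 29*log(y + 5)/156 + 7*log(y**2 + 1)/1300 + 2*atan(y)/325 + C

Factor the denominator: (y - 7)*(y + 1)*(y + 2)*(y + 5)*(y**2 + 1).
Partial-fraction decomposition: (7*y + 4)/(650*(y**2 + 1)) + 29/(156*(y + 5)) + 2/(15*(y + 2)) - 3/(16*(y + 1)) - 57/(400*(y - 7)).
Integrate each term; A/(y−a) gives A·log|y−a|; the (By+D)/(y²+p²) term gives a log and an atan.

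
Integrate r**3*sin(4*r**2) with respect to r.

Let u = r², du = 2r dr; rewrite as (1/2)∫ u^1·sin(4u) du.
Now integrate by parts 1 time.

-r**2*cos(4*r**2)/8 + sin(4*r**2)/32 + C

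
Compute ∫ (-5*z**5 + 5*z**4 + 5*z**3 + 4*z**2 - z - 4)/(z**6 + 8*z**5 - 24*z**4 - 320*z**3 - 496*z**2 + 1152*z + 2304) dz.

Factor the denominator: (z - 6)*(z - 2)*(z + 2)*(z + 4)**2*(z + 6).
Partial-fraction decomposition: -22213/(768*(z + 6)) + 29173/(1200*(z + 4)) - 128/(5*(z + 4)**2) + 107/(256*(z + 2)) + 5/(768*(z - 2)) - 15593/(19200*(z - 6)).
Integrate each term; A/(z−a) gives A·log|z−a|; A/(z−a)² gives −A/(z−a).

-15593*log(z - 6)/19200 + 5*log(z - 2)/768 + 107*log(z + 2)/256 + 29173*log(z + 4)/1200 - 22213*log(z + 6)/768 + 128/(5*z + 20) + C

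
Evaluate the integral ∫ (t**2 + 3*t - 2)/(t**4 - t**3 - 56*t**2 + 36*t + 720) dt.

Factor the denominator: (t - 6)*(t - 5)*(t + 4)*(t + 6).
Partial-fraction decomposition: -2/(33*(t + 6)) + 1/(90*(t + 4)) - 38/(99*(t - 5)) + 13/(30*(t - 6)).
Integrate each term: A/(t−a) contributes A·log|t−a|.

13*log(t - 6)/30 - 38*log(t - 5)/99 + log(t + 4)/90 - 2*log(t + 6)/33 + C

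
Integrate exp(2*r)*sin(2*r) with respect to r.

Let I denote the integral. Integrate by parts with u = sin(2*r), dv = exp(2*r) dr, so v = exp(2*r)/2: I = exp(2*r)*sin(2*r)/2 − ∫ exp(2*r)*cos(2*r) dr.
Apply parts again with u = cos(2*r), dv = exp(2*r) dr: ∫ exp(2*r)*cos(2*r) dr = exp(2*r)*cos(2*r)/2 + I. Substituting back brings back I: I = exp(2*r)*sin(2*r)/2 - exp(2*r)*cos(2*r)/2 − I.
Solving for I: (1 + 1)·I equals the remaining terms, so I = (1/2)·(exp(2*r)*sin(2*r)/2 - exp(2*r)*cos(2*r)/2).

exp(2*r)*sin(2*r)/4 - exp(2*r)*cos(2*r)/4 + C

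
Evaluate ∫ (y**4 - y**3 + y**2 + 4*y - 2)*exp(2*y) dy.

(4*y**4 - 12*y**3 + 22*y**2 - 6*y - 5)*exp(2*y)/8 + C

Use integration by parts with u = y**4 - y**3 + y**2 + 4*y - 2, dv = exp(2*y) dy, so v = exp(2*y)/2.
Apply parts 4 times (tabular method): alternate signs, differentiate u down to 0, integrate dv up.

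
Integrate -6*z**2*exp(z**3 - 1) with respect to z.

-2*exp(z**3 - 1) + C

Let u = z**3 - 1, so du = (3*z**2) dz.
Rewriting, the integral becomes -2·∫ e^u du = -2·e^u.
Substituting back, u = z**3 - 1.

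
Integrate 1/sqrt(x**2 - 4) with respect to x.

Substitute x = 2·sec(θ), so dx = 2·sec(θ)*tan(θ) dθ and the radical becomes sqrt(x**2 - 4) = 2·tan(θ) by the Pythagorean identity.
Integrate the resulting trig expression in θ, then back-substitute sec(θ) = x/2, tan(θ) = sqrt(x**2 - 4)/2 (absorbing any constant into C).

log(x + sqrt(x**2 - 4)) + C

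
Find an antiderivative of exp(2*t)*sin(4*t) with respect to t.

Let I denote the integral. Integrate by parts with u = sin(4*t), dv = exp(2*t) dt, so v = exp(2*t)/2: I = exp(2*t)*sin(4*t)/2 − 2·∫ exp(2*t)*cos(4*t) dt.
Apply parts again with u = cos(4*t), dv = exp(2*t) dt: ∫ exp(2*t)*cos(4*t) dt = exp(2*t)*cos(4*t)/2 + 2·I. Substituting back brings back I: I = exp(2*t)*sin(4*t)/2 - exp(2*t)*cos(4*t) − 4·I.
Solving for I: (1 + 4)·I equals the remaining terms, so I = (1/5)·(exp(2*t)*sin(4*t)/2 - exp(2*t)*cos(4*t)).

exp(2*t)*sin(4*t)/10 - exp(2*t)*cos(4*t)/5 + C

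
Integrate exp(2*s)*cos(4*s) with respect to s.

Let I denote the integral. Integrate by parts with u = cos(4*s), dv = exp(2*s) ds, so v = exp(2*s)/2: I = exp(2*s)*cos(4*s)/2 + 2·∫ exp(2*s)*sin(4*s) ds.
Apply parts again with u = sin(4*s), dv = exp(2*s) ds: ∫ exp(2*s)*sin(4*s) ds = exp(2*s)*sin(4*s)/2 − 2·I. Substituting back brings back I: I = exp(2*s)*sin(4*s) + exp(2*s)*cos(4*s)/2 − 4·I.
Solving for I: (1 + 4)·I equals the remaining terms, so I = (1/5)·(exp(2*s)*sin(4*s) + exp(2*s)*cos(4*s)/2).

exp(2*s)*sin(4*s)/5 + exp(2*s)*cos(4*s)/10 + C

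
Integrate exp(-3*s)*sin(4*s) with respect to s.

-3*exp(-3*s)*sin(4*s)/25 - 4*exp(-3*s)*cos(4*s)/25 + C

Let I denote the integral. Integrate by parts with u = sin(4*s), dv = exp(-3*s) ds, so v = -exp(-3*s)/3: I = -exp(-3*s)*sin(4*s)/3 + (4/3)·∫ exp(-3*s)*cos(4*s) ds.
Apply parts again with u = cos(4*s), dv = exp(-3*s) ds: ∫ exp(-3*s)*cos(4*s) ds = -exp(-3*s)*cos(4*s)/3 − (4/3)·I. Substituting back brings back I: I = -exp(-3*s)*sin(4*s)/3 - 4*exp(-3*s)*cos(4*s)/9 − (16/9)·I.
Solving for I: (1 + 16/9)·I equals the remaining terms, so I = (9/25)·(-exp(-3*s)*sin(4*s)/3 - 4*exp(-3*s)*cos(4*s)/9).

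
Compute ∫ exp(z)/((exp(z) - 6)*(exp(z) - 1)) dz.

Let u = e^z, du = e^z dz.
The integral becomes ∫ du/((u-1)(u-6)); decompose into partial fractions.

log(exp(z) - 6)/5 - log(exp(z) - 1)/5 + C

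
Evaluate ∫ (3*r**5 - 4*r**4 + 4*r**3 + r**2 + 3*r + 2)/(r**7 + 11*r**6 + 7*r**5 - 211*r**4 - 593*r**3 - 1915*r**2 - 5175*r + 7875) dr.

7417*log(r - 5)/163200 - log(r - 1)/1280 + 618603*log(r + 5)/231200 - 61367*log(r + 7)/22272 + 11753*log(r**2 + 9)/670480 - 35407*atan(r/3)/1005720 + 4121/(1360*r + 6800) + C

Factor the denominator: (r - 5)*(r - 1)*(r + 5)**2*(r + 7)*(r**2 + 9).
Partial-fraction decomposition: (11753*r - 35407)/(335240*(r**2 + 9)) - 61367/(22272*(r + 7)) + 618603/(231200*(r + 5)) - 4121/(1360*(r + 5)**2) - 1/(1280*(r - 1)) + 7417/(163200*(r - 5)).
Integrate each term; A/(r−a) gives A·log|r−a|; the (Br+D)/(r²+p²) term gives a log and an atan.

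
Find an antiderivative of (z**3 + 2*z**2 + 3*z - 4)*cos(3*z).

Use integration by parts with u = z**3 + 2*z**2 + 3*z - 4, dv = cos(3*z) dz, so v = sin(3*z)/3.
Apply parts 3 times (tabular method): alternate signs, differentiate u down to 0, integrate dv up.

z**3*sin(3*z)/3 + 2*z**2*sin(3*z)/3 + z**2*cos(3*z)/3 + 7*z*sin(3*z)/9 + 4*z*cos(3*z)/9 - 40*sin(3*z)/27 + 7*cos(3*z)/27 + C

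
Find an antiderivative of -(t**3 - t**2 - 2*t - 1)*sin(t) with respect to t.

Use integration by parts with u = t**3 - t**2 - 2*t - 1, dv = -sin(t) dt, so v = cos(t).
Apply parts 3 times (tabular method): alternate signs, differentiate u down to 0, integrate dv up.

t**3*cos(t) - 3*t**2*sin(t) - t**2*cos(t) + 2*t*sin(t) - 8*t*cos(t) + 8*sin(t) + cos(t) + C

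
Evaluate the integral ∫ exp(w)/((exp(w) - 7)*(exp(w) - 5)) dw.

Let u = e^w, du = e^w dw.
The integral becomes ∫ du/((u-7)(u-5)); decompose into partial fractions.

log(exp(w) - 7)/2 - log(exp(w) - 5)/2 + C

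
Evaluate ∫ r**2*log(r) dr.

Use integration by parts with u = log(r), dv = r**2 dr.
Then du = 1/r dr and v = r**3/3.

r**3*log(r)/3 - r**3/9 + C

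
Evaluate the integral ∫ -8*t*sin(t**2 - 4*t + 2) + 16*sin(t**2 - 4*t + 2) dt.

Let u = t**2 - 4*t + 2, so du = (2*t - 4) dt.
Rewriting, the integral becomes -4·∫ sin(u) du = -4·-cos(u).
Substituting back, u = t**2 - 4*t + 2.

4*cos(t**2 - 4*t + 2) + C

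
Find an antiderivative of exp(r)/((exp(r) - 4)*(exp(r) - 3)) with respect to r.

Let u = e^r, du = e^r dr.
The integral becomes ∫ du/((u-3)(u-4)); decompose into partial fractions.

log(exp(r) - 4) - log(exp(r) - 3) + C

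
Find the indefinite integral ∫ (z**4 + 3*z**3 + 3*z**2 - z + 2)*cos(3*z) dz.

Use integration by parts with u = z**4 + 3*z**3 + 3*z**2 - z + 2, dv = cos(3*z) dz, so v = sin(3*z)/3.
Apply parts 4 times (tabular method): alternate signs, differentiate u down to 0, integrate dv up.

z**4*sin(3*z)/3 + z**3*sin(3*z) + 4*z**3*cos(3*z)/9 + 5*z**2*sin(3*z)/9 + z**2*cos(3*z) - z*sin(3*z) + 10*z*cos(3*z)/27 + 44*sin(3*z)/81 - cos(3*z)/3 + C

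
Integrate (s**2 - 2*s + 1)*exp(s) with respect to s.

(s**2 - 4*s + 5)*exp(s) + C

Use integration by parts with u = s**2 - 2*s + 1, dv = exp(s) ds, so v = exp(s).
Apply parts 2 times (tabular method): alternate signs, differentiate u down to 0, integrate dv up.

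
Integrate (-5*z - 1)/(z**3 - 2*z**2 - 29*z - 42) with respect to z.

Factor the denominator: (z - 7)*(z + 2)*(z + 3).
Partial-fraction decomposition: 7/(5*(z + 3)) - 1/(z + 2) - 2/(5*(z - 7)).
Integrate each term: A/(z−a) contributes A·log|z−a|.

-2*log(z - 7)/5 - log(z + 2) + 7*log(z + 3)/5 + C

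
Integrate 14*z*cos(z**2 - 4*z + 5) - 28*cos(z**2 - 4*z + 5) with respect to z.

7*sin(z**2 - 4*z + 5) + C

Let u = z**2 - 4*z + 5, so du = (2*z - 4) dz.
Rewriting, the integral becomes 7·∫ cos(u) du = 7·sin(u).
Substituting back, u = z**2 - 4*z + 5.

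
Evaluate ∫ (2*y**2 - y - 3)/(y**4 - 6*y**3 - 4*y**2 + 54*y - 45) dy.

Factor the denominator: (y - 5)*(y - 3)*(y - 1)*(y + 3).
Partial-fraction decomposition: -3/(32*(y + 3)) - 1/(16*(y - 1)) - 1/(2*(y - 3)) + 21/(32*(y - 5)).
Integrate each term: A/(y−a) contributes A·log|y−a|.

21*log(y - 5)/32 - log(y - 3)/2 - log(y - 1)/16 - 3*log(y + 3)/32 + C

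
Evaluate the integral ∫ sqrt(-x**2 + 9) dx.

x*sqrt(-x**2 + 9)/2 + 9*asin(x/3)/2 + C

Substitute x = 3·sin(θ), so dx = 3·cos(θ) dθ and the radical becomes sqrt(-x**2 + 9) = 3·cos(θ) by the Pythagorean identity.
Integrate the resulting trig expression in θ, then back-substitute θ = asin(x/3), sin(θ) = x/3, cos(θ) = sqrt(-x**2 + 9)/3 (absorbing any constant into C).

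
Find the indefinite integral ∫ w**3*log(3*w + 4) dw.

Use integration by parts with u = log(3*w + 4), dv = w**3 dw.
Then du = 3/(3*w + 4) dw and v = w**4/4.

w**4*log(3*w + 4)/4 - w**4/16 + w**3/9 - 2*w**2/9 + 16*w/27 - 64*log(3*w + 4)/81 + C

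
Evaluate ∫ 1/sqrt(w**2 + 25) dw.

log(w + sqrt(w**2 + 25)) + C

Substitute w = 5·tan(θ), so dw = 5·sec(θ)^2 dθ and the radical becomes sqrt(w**2 + 25) = 5·sec(θ) by the Pythagorean identity.
Integrate the resulting trig expression in θ, then back-substitute tan(θ) = w/5, sec(θ) = sqrt(w**2 + 25)/5 (absorbing any constant into C).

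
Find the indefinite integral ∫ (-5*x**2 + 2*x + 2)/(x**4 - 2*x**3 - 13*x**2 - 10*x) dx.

-log(x)/5 - 113*log(x - 5)/210 - 5*log(x + 1)/6 + 11*log(x + 2)/7 + C

Factor the denominator: x*(x - 5)*(x + 1)*(x + 2).
Partial-fraction decomposition: 11/(7*(x + 2)) - 5/(6*(x + 1)) - 113/(210*(x - 5)) - 1/(5*x).
Integrate each term: A/(x−a) contributes A·log|x−a|.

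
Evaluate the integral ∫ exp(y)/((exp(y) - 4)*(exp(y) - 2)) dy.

log(exp(y) - 4)/2 - log(exp(y) - 2)/2 + C

Let u = e^y, du = e^y dy.
The integral becomes ∫ du/((u-4)(u-2)); decompose into partial fractions.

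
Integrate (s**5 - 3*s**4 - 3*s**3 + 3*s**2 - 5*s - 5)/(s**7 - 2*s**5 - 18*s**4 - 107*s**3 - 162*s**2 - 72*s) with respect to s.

Factor the denominator: s*(s - 4)*(s + 1)**2*(s + 2)*(s**2 + 9).
Partial-fraction decomposition: (2461*s + 4419)/(11250*(s**2 + 9)) - 1/(4*(s + 2)) - 11/(250*(s + 1)) + 1/(25*(s + 1)**2) + 29/(5000*(s - 4)) + 5/(72*s).
Integrate each term; A/(s−a) gives A·log|s−a|; the (Bs+D)/(s²+p²) term gives a log and an atan.

5*log(s)/72 + 29*log(s - 4)/5000 - 11*log(s + 1)/250 - log(s + 2)/4 + 2461*log(s**2 + 9)/22500 + 491*atan(s/3)/3750 - 1/(25*s + 25) + C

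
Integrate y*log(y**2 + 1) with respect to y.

Let u = y**2 + 1, so du = (2*y) dy.
The integral becomes (1/2)·∫ log(u) du; integrate by parts with u′=log(u), dv′=du.

y**2*log(y**2 + 1)/2 - y**2/2 + log(y**2 + 1)/2 + C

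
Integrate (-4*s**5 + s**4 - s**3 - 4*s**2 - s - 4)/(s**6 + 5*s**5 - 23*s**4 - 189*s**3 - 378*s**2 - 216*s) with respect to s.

log(s)/54 - 15089*log(s - 6)/17010 - log(s + 1)/84 + 32219*log(s + 3)/972 - 544*log(s + 4)/15 + 1043/(54*s + 162) + C

Factor the denominator: s*(s - 6)*(s + 1)*(s + 3)**2*(s + 4).
Partial-fraction decomposition: -544/(15*(s + 4)) + 32219/(972*(s + 3)) - 1043/(54*(s + 3)**2) - 1/(84*(s + 1)) - 15089/(17010*(s - 6)) + 1/(54*s).
Integrate each term; A/(s−a) gives A·log|s−a|; A/(s−a)² gives −A/(s−a).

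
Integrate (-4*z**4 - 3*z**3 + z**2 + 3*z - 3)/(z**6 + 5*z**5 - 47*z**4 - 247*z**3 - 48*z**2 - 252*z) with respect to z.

log(z)/84 - 5283*log(z - 7)/29575 + 534353*log(z + 6)/2776332 - 881*log(z**2 + 1)/68450 - 967*atan(z)/34225 + 1507/(962*z + 5772) + C

Factor the denominator: z*(z - 7)*(z + 6)**2*(z**2 + 1).
Partial-fraction decomposition: -(881*z + 967)/(34225*(z**2 + 1)) + 534353/(2776332*(z + 6)) - 1507/(962*(z + 6)**2) - 5283/(29575*(z - 7)) + 1/(84*z).
Integrate each term; A/(z−a) gives A·log|z−a|; the (Bz+D)/(z²+p²) term gives a log and an atan.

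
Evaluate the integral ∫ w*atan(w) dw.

Use integration by parts with u = arctan(w), dv = w dw.
Then du = 1/(w**2 + 1) dw.

w**2*atan(w)/2 - w/2 + atan(w)/2 + C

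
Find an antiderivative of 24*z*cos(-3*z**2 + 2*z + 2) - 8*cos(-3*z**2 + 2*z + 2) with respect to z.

Let u = 3*z**2 - 2*z - 2, so du = (6*z - 2) dz.
Rewriting, the integral becomes 4·∫ cos(u) du = 4·sin(u).
Substituting back, u = 3*z**2 - 2*z - 2.

-4*sin(-3*z**2 + 2*z + 2) + C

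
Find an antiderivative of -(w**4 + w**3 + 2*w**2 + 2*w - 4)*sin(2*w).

w**4*cos(2*w)/2 - w**3*sin(2*w) + w**3*cos(2*w)/2 - 3*w**2*sin(2*w)/4 - w**2*cos(2*w)/2 + w*sin(2*w)/2 + w*cos(2*w)/4 - sin(2*w)/8 - 7*cos(2*w)/4 + C

Use integration by parts with u = w**4 + w**3 + 2*w**2 + 2*w - 4, dv = -sin(2*w) dw, so v = cos(2*w)/2.
Apply parts 4 times (tabular method): alternate signs, differentiate u down to 0, integrate dv up.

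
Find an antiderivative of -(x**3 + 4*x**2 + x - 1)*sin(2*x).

x**3*cos(2*x)/2 - 3*x**2*sin(2*x)/4 + 2*x**2*cos(2*x) - 2*x*sin(2*x) - x*cos(2*x)/4 + sin(2*x)/8 - 3*cos(2*x)/2 + C

Use integration by parts with u = x**3 + 4*x**2 + x - 1, dv = -sin(2*x) dx, so v = cos(2*x)/2.
Apply parts 3 times (tabular method): alternate signs, differentiate u down to 0, integrate dv up.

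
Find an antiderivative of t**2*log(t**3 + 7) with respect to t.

t**3*log(t**3 + 7)/3 - t**3/3 + 7*log(t**3 + 7)/3 + C

Let u = t**3 + 7, so du = (3*t**2) dt.
The integral becomes (1/3)·∫ log(u) du; integrate by parts with u′=log(u), dv′=du.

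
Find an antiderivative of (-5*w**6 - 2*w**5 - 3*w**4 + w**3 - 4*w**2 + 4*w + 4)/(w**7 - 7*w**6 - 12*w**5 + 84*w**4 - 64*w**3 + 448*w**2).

log(w)/98 - 628883*log(w - 7)/85701 + 5819*log(w - 4)/1920 - 967*log(w + 4)/1408 - 17*log(w**2 + 4)/2120 - 543*atan(w/2)/2120 - 1/(112*w) + C

Factor the denominator: w**2*(w - 7)*(w - 4)*(w + 4)*(w**2 + 4).
Partial-fraction decomposition: -(17*w + 543)/(1060*(w**2 + 4)) - 967/(1408*(w + 4)) + 5819/(1920*(w - 4)) - 628883/(85701*(w - 7)) + 1/(98*w) + 1/(112*w**2).
Integrate each term; A/(w−a) gives A·log|w−a|; the (Bw+D)/(w²+p²) term gives a log and an atan.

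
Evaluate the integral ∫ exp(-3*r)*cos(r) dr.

Let I denote the integral. Integrate by parts with u = cos(r), dv = exp(-3*r) dr, so v = -exp(-3*r)/3: I = -exp(-3*r)*cos(r)/3 − (1/3)·∫ exp(-3*r)*sin(r) dr.
Apply parts again with u = sin(r), dv = exp(-3*r) dr: ∫ exp(-3*r)*sin(r) dr = -exp(-3*r)*sin(r)/3 + (1/3)·I. Substituting back brings back I: I = exp(-3*r)*sin(r)/9 - exp(-3*r)*cos(r)/3 − (1/9)·I.
Solving for I: (1 + 1/9)·I equals the remaining terms, so I = (9/10)·(exp(-3*r)*sin(r)/9 - exp(-3*r)*cos(r)/3).

exp(-3*r)*sin(r)/10 - 3*exp(-3*r)*cos(r)/10 + C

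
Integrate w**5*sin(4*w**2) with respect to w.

Let u = w², du = 2w dw; rewrite as (1/2)∫ u^2·sin(4u) du.
Now integrate by parts 2 times.

-w**4*cos(4*w**2)/8 + w**2*sin(4*w**2)/16 + cos(4*w**2)/64 + C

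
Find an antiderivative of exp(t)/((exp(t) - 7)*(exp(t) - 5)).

Let u = e^t, du = e^t dt.
The integral becomes ∫ du/((u-7)(u-5)); decompose into partial fractions.

log(exp(t) - 7)/2 - log(exp(t) - 5)/2 + C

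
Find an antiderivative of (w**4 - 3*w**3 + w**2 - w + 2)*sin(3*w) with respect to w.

Use integration by parts with u = w**4 - 3*w**3 + w**2 - w + 2, dv = sin(3*w) dw, so v = -cos(3*w)/3.
Apply parts 4 times (tabular method): alternate signs, differentiate u down to 0, integrate dv up.

-w**4*cos(3*w)/3 + 4*w**3*sin(3*w)/9 + w**3*cos(3*w) - w**2*sin(3*w) + w**2*cos(3*w)/9 - 2*w*sin(3*w)/27 - w*cos(3*w)/3 + sin(3*w)/9 - 56*cos(3*w)/81 + C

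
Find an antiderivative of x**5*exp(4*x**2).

Let u = x², du = 2x dx; rewrite as (1/2)∫ u^2·exp(4u) du.
Now integrate by parts 2 times.

(8*x**4 - 4*x**2 + 1)*exp(4*x**2)/64 + C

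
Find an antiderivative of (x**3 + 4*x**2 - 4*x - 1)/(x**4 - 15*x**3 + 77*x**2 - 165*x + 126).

Factor the denominator: (x - 7)*(x - 3)**2*(x - 2).
Partial-fraction decomposition: -3/(x - 2) - 19/(8*(x - 3)) - 25/(2*(x - 3)**2) + 51/(8*(x - 7)).
Integrate each term; A/(x−a) gives A·log|x−a|; A/(x−a)² gives −A/(x−a).

51*log(x - 7)/8 - 19*log(x - 3)/8 - 3*log(x - 2) + 25/(2*x - 6) + C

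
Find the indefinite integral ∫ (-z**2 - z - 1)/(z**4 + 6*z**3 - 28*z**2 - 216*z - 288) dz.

Factor the denominator: (z - 6)*(z + 2)*(z + 4)*(z + 6).
Partial-fraction decomposition: 31/(96*(z + 6)) - 13/(40*(z + 4)) + 3/(64*(z + 2)) - 43/(960*(z - 6)).
Integrate each term: A/(z−a) contributes A·log|z−a|.

-43*log(z - 6)/960 + 3*log(z + 2)/64 - 13*log(z + 4)/40 + 31*log(z + 6)/96 + C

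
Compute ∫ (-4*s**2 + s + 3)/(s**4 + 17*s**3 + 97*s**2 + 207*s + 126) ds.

-log(s + 1)/30 + 3*log(s + 3)/2 - 49*log(s + 6)/5 + 25*log(s + 7)/3 + C

Factor the denominator: (s + 1)*(s + 3)*(s + 6)*(s + 7).
Partial-fraction decomposition: 25/(3*(s + 7)) - 49/(5*(s + 6)) + 3/(2*(s + 3)) - 1/(30*(s + 1)).
Integrate each term: A/(s−a) contributes A·log|s−a|.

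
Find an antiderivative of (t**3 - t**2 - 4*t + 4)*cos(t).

Use integration by parts with u = t**3 - t**2 - 4*t + 4, dv = cos(t) dt, so v = sin(t).
Apply parts 3 times (tabular method): alternate signs, differentiate u down to 0, integrate dv up.

t**3*sin(t) - t**2*sin(t) + 3*t**2*cos(t) - 10*t*sin(t) - 2*t*cos(t) + 6*sin(t) - 10*cos(t) + C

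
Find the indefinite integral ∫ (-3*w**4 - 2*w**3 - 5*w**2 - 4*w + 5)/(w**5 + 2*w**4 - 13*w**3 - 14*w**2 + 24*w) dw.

Factor the denominator: w*(w - 3)*(w - 1)*(w + 2)*(w + 4).
Partial-fraction decomposition: -699/(280*(w + 4)) + 13/(20*(w + 2)) + 3/(10*(w - 1)) - 349/(210*(w - 3)) + 5/(24*w).
Integrate each term: A/(w−a) contributes A·log|w−a|.

5*log(w)/24 - 349*log(w - 3)/210 + 3*log(w - 1)/10 + 13*log(w + 2)/20 - 699*log(w + 4)/280 + C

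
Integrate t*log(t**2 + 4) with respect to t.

Let u = t**2 + 4, so du = (2*t) dt.
The integral becomes (1/2)·∫ log(u) du; integrate by parts with u′=log(u), dv′=du.

t**2*log(t**2 + 4)/2 - t**2/2 + 2*log(t**2 + 4) + C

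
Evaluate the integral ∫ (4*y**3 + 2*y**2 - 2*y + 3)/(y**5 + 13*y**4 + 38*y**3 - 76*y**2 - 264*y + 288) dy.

13*log(y - 2)/128 - log(y - 1)/35 - 71*log(y + 4)/40 + 1525*log(y + 6)/896 - 111/(16*y + 96) + C

Factor the denominator: (y - 2)*(y - 1)*(y + 4)*(y + 6)**2.
Partial-fraction decomposition: 1525/(896*(y + 6)) + 111/(16*(y + 6)**2) - 71/(40*(y + 4)) - 1/(35*(y - 1)) + 13/(128*(y - 2)).
Integrate each term; A/(y−a) gives A·log|y−a|; A/(y−a)² gives −A/(y−a).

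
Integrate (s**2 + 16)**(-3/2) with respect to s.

Substitute s = 4·tan(θ), so ds = 4·sec(θ)^2 dθ and the radical becomes sqrt(s**2 + 16) = 4·sec(θ) by the Pythagorean identity.
Integrate the resulting trig expression in θ, then back-substitute tan(θ) = s/4, sec(θ) = sqrt(s**2 + 16)/4 (absorbing any constant into C).

s/(16*sqrt(s**2 + 16)) + C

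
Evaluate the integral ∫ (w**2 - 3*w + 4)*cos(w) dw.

Use integration by parts with u = w**2 - 3*w + 4, dv = cos(w) dw, so v = sin(w).
Apply parts 2 times (tabular method): alternate signs, differentiate u down to 0, integrate dv up.

w**2*sin(w) - 3*w*sin(w) + 2*w*cos(w) + 2*sin(w) - 3*cos(w) + C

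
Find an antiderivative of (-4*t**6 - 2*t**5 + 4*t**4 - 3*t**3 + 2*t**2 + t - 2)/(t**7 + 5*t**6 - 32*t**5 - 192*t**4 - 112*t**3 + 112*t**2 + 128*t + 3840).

-49391*log(t - 6)/44000 + 17*log(t - 2)/504 + 75593*log(t + 4)/3600 - 53332*log(t + 5)/2233 - 2981*log(t**2 + 4)/232000 + 8917*atan(t/2)/116000 + 6547/(600*t + 2400) + C

Factor the denominator: (t - 6)*(t - 2)*(t + 4)**2*(t + 5)*(t**2 + 4).
Partial-fraction decomposition: -(2981*t - 17834)/(116000*(t**2 + 4)) - 53332/(2233*(t + 5)) + 75593/(3600*(t + 4)) - 6547/(600*(t + 4)**2) + 17/(504*(t - 2)) - 49391/(44000*(t - 6)).
Integrate each term; A/(t−a) gives A·log|t−a|; the (Bt+D)/(t²+p²) term gives a log and an atan.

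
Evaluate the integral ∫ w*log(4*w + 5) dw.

Use integration by parts with u = log(4*w + 5), dv = w dw.
Then du = 4/(4*w + 5) dw and v = w**2/2.

w**2*log(4*w + 5)/2 - w**2/4 + 5*w/8 - 25*log(4*w + 5)/32 + C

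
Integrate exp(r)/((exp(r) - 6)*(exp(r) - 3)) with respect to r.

Let u = e^r, du = e^r dr.
The integral becomes ∫ du/((u-3)(u-6)); decompose into partial fractions.

log(exp(r) - 6)/3 - log(exp(r) - 3)/3 + C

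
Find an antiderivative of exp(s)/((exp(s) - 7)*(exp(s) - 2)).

log(exp(s) - 7)/5 - log(exp(s) - 2)/5 + C

Let u = e^s, du = e^s ds.
The integral becomes ∫ du/((u-2)(u-7)); decompose into partial fractions.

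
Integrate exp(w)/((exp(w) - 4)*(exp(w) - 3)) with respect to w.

log(exp(w) - 4) - log(exp(w) - 3) + C

Let u = e^w, du = e^w dw.
The integral becomes ∫ du/((u-4)(u-3)); decompose into partial fractions.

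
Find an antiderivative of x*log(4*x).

Use integration by parts with u = log(4*x), dv = x dx.
Then du = 1/x dx and v = x**2/2.

x**2*(log(x) + 2*log(2))/2 - x**2/4 + C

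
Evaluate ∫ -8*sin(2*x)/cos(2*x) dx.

4*log(cos(2*x)) + C

Let u = cos(2*x), so du = (-2*sin(2*x)) dx.
Rewriting, the integral becomes 4·∫ 1/u du = 4·log(u).
Substituting back, u = cos(2*x).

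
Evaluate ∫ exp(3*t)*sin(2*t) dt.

Let I denote the integral. Integrate by parts with u = sin(2*t), dv = exp(3*t) dt, so v = exp(3*t)/3: I = exp(3*t)*sin(2*t)/3 − (2/3)·∫ exp(3*t)*cos(2*t) dt.
Apply parts again with u = cos(2*t), dv = exp(3*t) dt: ∫ exp(3*t)*cos(2*t) dt = exp(3*t)*cos(2*t)/3 + (2/3)·I. Substituting back brings back I: I = exp(3*t)*sin(2*t)/3 - 2*exp(3*t)*cos(2*t)/9 − (4/9)·I.
Solving for I: (1 + 4/9)·I equals the remaining terms, so I = (9/13)·(exp(3*t)*sin(2*t)/3 - 2*exp(3*t)*cos(2*t)/9).

3*exp(3*t)*sin(2*t)/13 - 2*exp(3*t)*cos(2*t)/13 + C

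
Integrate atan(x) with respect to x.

x*atan(x) - log(x**2 + 1)/2 + C

Use integration by parts with u = arctan(x), dv = dx.
Then du = 1/(x**2 + 1) dx.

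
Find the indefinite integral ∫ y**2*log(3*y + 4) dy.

y**3*log(3*y + 4)/3 - y**3/9 + 2*y**2/9 - 16*y/27 + 64*log(3*y + 4)/81 + C

Use integration by parts with u = log(3*y + 4), dv = y**2 dy.
Then du = 3/(3*y + 4) dy and v = y**3/3.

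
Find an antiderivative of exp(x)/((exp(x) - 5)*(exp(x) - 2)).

log(exp(x) - 5)/3 - log(exp(x) - 2)/3 + C

Let u = e^x, du = e^x dx.
The integral becomes ∫ du/((u-5)(u-2)); decompose into partial fractions.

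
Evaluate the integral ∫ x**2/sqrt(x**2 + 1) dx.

x*sqrt(x**2 + 1)/2 - log(x + sqrt(x**2 + 1))/2 + C

Substitute x = tan(θ), so dx = sec(θ)^2 dθ and the radical becomes sqrt(x**2 + 1) = sec(θ) by the Pythagorean identity.
Integrate the resulting trig expression in θ, then back-substitute tan(θ) = x, sec(θ) = sqrt(x**2 + 1) (absorbing any constant into C).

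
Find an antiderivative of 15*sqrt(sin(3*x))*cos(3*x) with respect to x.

Let u = sin(3*x), so du = (3*cos(3*x)) dx.
Rewriting, the integral becomes 5·∫ √u du = 5·(2/3)u^(3/2).
Substituting back, u = sin(3*x).

10*sin(3*x)**(3/2)/3 + C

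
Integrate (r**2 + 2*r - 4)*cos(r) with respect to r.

Use integration by parts with u = r**2 + 2*r - 4, dv = cos(r) dr, so v = sin(r).
Apply parts 2 times (tabular method): alternate signs, differentiate u down to 0, integrate dv up.

r**2*sin(r) + 2*r*sin(r) + 2*r*cos(r) - 6*sin(r) + 2*cos(r) + C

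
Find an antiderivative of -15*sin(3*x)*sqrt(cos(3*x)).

Let u = cos(3*x), so du = (-3*sin(3*x)) dx.
Rewriting, the integral becomes 5·∫ √u du = 5·(2/3)u^(3/2).
Substituting back, u = cos(3*x).

10*cos(3*x)**(3/2)/3 + C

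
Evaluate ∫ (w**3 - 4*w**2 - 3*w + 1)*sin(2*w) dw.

Use integration by parts with u = w**3 - 4*w**2 - 3*w + 1, dv = sin(2*w) dw, so v = -cos(2*w)/2.
Apply parts 3 times (tabular method): alternate signs, differentiate u down to 0, integrate dv up.

-w**3*cos(2*w)/2 + 3*w**2*sin(2*w)/4 + 2*w**2*cos(2*w) - 2*w*sin(2*w) + 9*w*cos(2*w)/4 - 9*sin(2*w)/8 - 3*cos(2*w)/2 + C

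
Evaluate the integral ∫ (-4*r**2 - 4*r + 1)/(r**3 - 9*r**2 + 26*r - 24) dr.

-79*log(r - 4)/2 + 47*log(r - 3) - 23*log(r - 2)/2 + C

Factor the denominator: (r - 4)*(r - 3)*(r - 2).
Partial-fraction decomposition: -23/(2*(r - 2)) + 47/(r - 3) - 79/(2*(r - 4)).
Integrate each term: A/(r−a) contributes A·log|r−a|.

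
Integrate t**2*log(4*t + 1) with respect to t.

Use integration by parts with u = log(4*t + 1), dv = t**2 dt.
Then du = 4/(4*t + 1) dt and v = t**3/3.

t**3*log(4*t + 1)/3 - t**3/9 + t**2/24 - t/48 + log(4*t + 1)/192 + C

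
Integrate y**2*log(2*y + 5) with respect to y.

Use integration by parts with u = log(2*y + 5), dv = y**2 dy.
Then du = 2/(2*y + 5) dy and v = y**3/3.

y**3*log(2*y + 5)/3 - y**3/9 + 5*y**2/12 - 25*y/12 + 125*log(2*y + 5)/24 + C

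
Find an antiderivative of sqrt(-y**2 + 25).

Substitute y = 5·sin(θ), so dy = 5·cos(θ) dθ and the radical becomes sqrt(-y**2 + 25) = 5·cos(θ) by the Pythagorean identity.
Integrate the resulting trig expression in θ, then back-substitute θ = asin(y/5), sin(θ) = y/5, cos(θ) = sqrt(-y**2 + 25)/5 (absorbing any constant into C).

y*sqrt(-y**2 + 25)/2 + 25*asin(y/5)/2 + C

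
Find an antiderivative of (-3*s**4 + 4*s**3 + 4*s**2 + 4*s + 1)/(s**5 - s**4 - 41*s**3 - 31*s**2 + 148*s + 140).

-2803*log(s - 7)/2160 - 3*log(s - 2)/140 - log(s + 1)/16 + 71*log(s + 2)/108 - 1147*log(s + 5)/504 + C

Factor the denominator: (s - 7)*(s - 2)*(s + 1)*(s + 2)*(s + 5).
Partial-fraction decomposition: -1147/(504*(s + 5)) + 71/(108*(s + 2)) - 1/(16*(s + 1)) - 3/(140*(s - 2)) - 2803/(2160*(s - 7)).
Integrate each term: A/(s−a) contributes A·log|s−a|.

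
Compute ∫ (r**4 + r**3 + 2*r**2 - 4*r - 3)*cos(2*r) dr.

r**4*sin(2*r)/2 + r**3*sin(2*r)/2 + r**3*cos(2*r) - r**2*sin(2*r)/2 + 3*r**2*cos(2*r)/4 - 11*r*sin(2*r)/4 - r*cos(2*r)/2 - 5*sin(2*r)/4 - 11*cos(2*r)/8 + C

Use integration by parts with u = r**4 + r**3 + 2*r**2 - 4*r - 3, dv = cos(2*r) dr, so v = sin(2*r)/2.
Apply parts 4 times (tabular method): alternate signs, differentiate u down to 0, integrate dv up.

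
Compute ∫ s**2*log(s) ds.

Use integration by parts with u = log(s), dv = s**2 ds.
Then du = 1/s ds and v = s**3/3.

s**3*log(s)/3 - s**3/9 + C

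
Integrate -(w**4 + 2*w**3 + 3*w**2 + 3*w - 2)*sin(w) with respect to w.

Use integration by parts with u = w**4 + 2*w**3 + 3*w**2 + 3*w - 2, dv = -sin(w) dw, so v = cos(w).
Apply parts 4 times (tabular method): alternate signs, differentiate u down to 0, integrate dv up.

w**4*cos(w) - 4*w**3*sin(w) + 2*w**3*cos(w) - 6*w**2*sin(w) - 9*w**2*cos(w) + 18*w*sin(w) - 9*w*cos(w) + 9*sin(w) + 16*cos(w) + C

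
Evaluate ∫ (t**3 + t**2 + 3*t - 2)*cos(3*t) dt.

t**3*sin(3*t)/3 + t**2*sin(3*t)/3 + t**2*cos(3*t)/3 + 7*t*sin(3*t)/9 + 2*t*cos(3*t)/9 - 20*sin(3*t)/27 + 7*cos(3*t)/27 + C

Use integration by parts with u = t**3 + t**2 + 3*t - 2, dv = cos(3*t) dt, so v = sin(3*t)/3.
Apply parts 3 times (tabular method): alternate signs, differentiate u down to 0, integrate dv up.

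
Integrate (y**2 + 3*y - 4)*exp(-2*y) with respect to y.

Use integration by parts with u = y**2 + 3*y - 4, dv = exp(-2*y) dy, so v = -exp(-2*y)/2.
Apply parts 2 times (tabular method): alternate signs, differentiate u down to 0, integrate dv up.

(-y**2 - 4*y + 2)*exp(-2*y)/2 + C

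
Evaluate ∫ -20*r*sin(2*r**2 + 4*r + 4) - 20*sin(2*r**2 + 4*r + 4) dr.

5*cos(2*r**2 + 4*r + 4) + C

Let u = 2*r**2 + 4*r + 4, so du = (4*r + 4) dr.
Rewriting, the integral becomes -5·∫ sin(u) du = -5·-cos(u).
Substituting back, u = 2*r**2 + 4*r + 4.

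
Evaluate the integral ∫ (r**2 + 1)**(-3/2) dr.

Substitute r = tan(θ), so dr = sec(θ)^2 dθ and the radical becomes sqrt(r**2 + 1) = sec(θ) by the Pythagorean identity.
Integrate the resulting trig expression in θ, then back-substitute tan(θ) = r, sec(θ) = sqrt(r**2 + 1) (absorbing any constant into C).

r/sqrt(r**2 + 1) + C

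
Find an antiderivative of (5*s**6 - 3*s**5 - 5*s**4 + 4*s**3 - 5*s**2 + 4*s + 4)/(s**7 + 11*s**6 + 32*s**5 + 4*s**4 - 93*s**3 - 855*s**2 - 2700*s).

-log(s)/675 + 185*log(s - 3)/1728 + 783*log(s + 4)/25 - 12003427*log(s + 5)/462400 - 45512*log(s**2 + 9)/195075 - 164761*atan(s/3)/390150 + 41867/(680*s + 3400) + C

Factor the denominator: s*(s - 3)*(s + 4)*(s + 5)**2*(s**2 + 9).
Partial-fraction decomposition: -(182048*s + 494283)/(390150*(s**2 + 9)) - 12003427/(462400*(s + 5)) - 41867/(680*(s + 5)**2) + 783/(25*(s + 4)) + 185/(1728*(s - 3)) - 1/(675*s).
Integrate each term; A/(s−a) gives A·log|s−a|; the (Bs+D)/(s²+p²) term gives a log and an atan.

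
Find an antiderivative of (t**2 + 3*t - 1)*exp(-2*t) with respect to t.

(-t**2 - 4*t - 1)*exp(-2*t)/2 + C

Use integration by parts with u = t**2 + 3*t - 1, dv = exp(-2*t) dt, so v = -exp(-2*t)/2.
Apply parts 2 times (tabular method): alternate signs, differentiate u down to 0, integrate dv up.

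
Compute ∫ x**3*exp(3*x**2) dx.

(3*x**2 - 1)*exp(3*x**2)/18 + C

Let u = x², du = 2x dx; rewrite as (1/2)∫ u^1·exp(3u) du.
Now integrate by parts 1 time.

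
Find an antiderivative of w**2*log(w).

w**3*log(w)/3 - w**3/9 + C

Use integration by parts with u = log(w), dv = w**2 dw.
Then du = 1/w dw and v = w**3/3.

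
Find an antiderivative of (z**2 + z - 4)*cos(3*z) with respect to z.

Use integration by parts with u = z**2 + z - 4, dv = cos(3*z) dz, so v = sin(3*z)/3.
Apply parts 2 times (tabular method): alternate signs, differentiate u down to 0, integrate dv up.

z**2*sin(3*z)/3 + z*sin(3*z)/3 + 2*z*cos(3*z)/9 - 38*sin(3*z)/27 + cos(3*z)/9 + C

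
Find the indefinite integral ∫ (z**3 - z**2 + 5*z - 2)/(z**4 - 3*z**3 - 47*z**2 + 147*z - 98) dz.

109*log(z - 7)/140 - 4*log(z - 2)/15 + log(z - 1)/16 + 143*log(z + 7)/336 + C

Factor the denominator: (z - 7)*(z - 2)*(z - 1)*(z + 7).
Partial-fraction decomposition: 143/(336*(z + 7)) + 1/(16*(z - 1)) - 4/(15*(z - 2)) + 109/(140*(z - 7)).
Integrate each term: A/(z−a) contributes A·log|z−a|.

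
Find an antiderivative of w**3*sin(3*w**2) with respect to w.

-w**2*cos(3*w**2)/6 + sin(3*w**2)/18 + C

Let u = w², du = 2w dw; rewrite as (1/2)∫ u^1·sin(3u) du.
Now integrate by parts 1 time.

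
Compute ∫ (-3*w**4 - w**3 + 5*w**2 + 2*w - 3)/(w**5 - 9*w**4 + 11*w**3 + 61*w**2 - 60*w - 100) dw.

-2255*log(w - 5)/882 - 35*log(w - 2)/108 + log(w + 1)/54 - 27*log(w + 2)/196 + 934/(63*w - 315) + C

Factor the denominator: (w - 5)**2*(w - 2)*(w + 1)*(w + 2).
Partial-fraction decomposition: -27/(196*(w + 2)) + 1/(54*(w + 1)) - 35/(108*(w - 2)) - 2255/(882*(w - 5)) - 934/(63*(w - 5)**2).
Integrate each term; A/(w−a) gives A·log|w−a|; A/(w−a)² gives −A/(w−a).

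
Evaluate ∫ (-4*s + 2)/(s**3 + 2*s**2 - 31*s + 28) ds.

Factor the denominator: (s - 4)*(s - 1)*(s + 7).
Partial-fraction decomposition: 15/(44*(s + 7)) + 1/(12*(s - 1)) - 14/(33*(s - 4)).
Integrate each term: A/(s−a) contributes A·log|s−a|.

-14*log(s - 4)/33 + log(s - 1)/12 + 15*log(s + 7)/44 + C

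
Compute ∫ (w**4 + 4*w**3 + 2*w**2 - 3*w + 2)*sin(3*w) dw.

Use integration by parts with u = w**4 + 4*w**3 + 2*w**2 - 3*w + 2, dv = sin(3*w) dw, so v = -cos(3*w)/3.
Apply parts 4 times (tabular method): alternate signs, differentiate u down to 0, integrate dv up.

-w**4*cos(3*w)/3 + 4*w**3*sin(3*w)/9 - 4*w**3*cos(3*w)/3 + 4*w**2*sin(3*w)/3 - 2*w**2*cos(3*w)/9 + 4*w*sin(3*w)/27 + 17*w*cos(3*w)/9 - 17*sin(3*w)/27 - 50*cos(3*w)/81 + C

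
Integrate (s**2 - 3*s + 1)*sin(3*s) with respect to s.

Use integration by parts with u = s**2 - 3*s + 1, dv = sin(3*s) ds, so v = -cos(3*s)/3.
Apply parts 2 times (tabular method): alternate signs, differentiate u down to 0, integrate dv up.

-s**2*cos(3*s)/3 + 2*s*sin(3*s)/9 + s*cos(3*s) - sin(3*s)/3 - 7*cos(3*s)/27 + C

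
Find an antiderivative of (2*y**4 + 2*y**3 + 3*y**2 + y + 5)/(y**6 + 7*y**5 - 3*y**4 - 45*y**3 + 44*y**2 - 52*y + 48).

Factor the denominator: (y - 2)*(y - 1)*(y + 4)*(y + 6)*(y**2 + 1).
Partial-fraction decomposition: (183*y + 271)/(6290*(y**2 + 1)) - 2267/(4144*(y + 6)) + 433/(1020*(y + 4)) - 13/(70*(y - 1)) + 67/(240*(y - 2)).
Integrate each term; A/(y−a) gives A·log|y−a|; the (By+D)/(y²+p²) term gives a log and an atan.

67*log(y - 2)/240 - 13*log(y - 1)/70 + 433*log(y + 4)/1020 - 2267*log(y + 6)/4144 + 183*log(y**2 + 1)/12580 + 271*atan(y)/6290 + C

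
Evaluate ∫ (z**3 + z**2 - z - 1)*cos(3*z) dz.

Use integration by parts with u = z**3 + z**2 - z - 1, dv = cos(3*z) dz, so v = sin(3*z)/3.
Apply parts 3 times (tabular method): alternate signs, differentiate u down to 0, integrate dv up.

z**3*sin(3*z)/3 + z**2*sin(3*z)/3 + z**2*cos(3*z)/3 - 5*z*sin(3*z)/9 + 2*z*cos(3*z)/9 - 11*sin(3*z)/27 - 5*cos(3*z)/27 + C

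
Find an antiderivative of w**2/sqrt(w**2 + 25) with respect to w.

w*sqrt(w**2 + 25)/2 - 25*log(w + sqrt(w**2 + 25))/2 + C

Substitute w = 5·tan(θ), so dw = 5·sec(θ)^2 dθ and the radical becomes sqrt(w**2 + 25) = 5·sec(θ) by the Pythagorean identity.
Integrate the resulting trig expression in θ, then back-substitute tan(θ) = w/5, sec(θ) = sqrt(w**2 + 25)/5 (absorbing any constant into C).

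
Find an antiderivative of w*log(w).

Use integration by parts with u = log(w), dv = w dw.
Then du = 1/w dw and v = w**2/2.

w**2*log(w)/2 - w**2/4 + C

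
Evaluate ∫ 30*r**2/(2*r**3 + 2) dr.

Let u = 2*r**3 + 2, so du = (6*r**2) dr.
Rewriting, the integral becomes 5·∫ 1/u du = 5·log(u).
Substituting back, u = 2*r**3 + 2.

5*log(2*r**3 + 2) + C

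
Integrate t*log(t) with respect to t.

t**2*log(t)/2 - t**2/4 + C

Use integration by parts with u = log(t), dv = t dt.
Then du = 1/t dt and v = t**2/2.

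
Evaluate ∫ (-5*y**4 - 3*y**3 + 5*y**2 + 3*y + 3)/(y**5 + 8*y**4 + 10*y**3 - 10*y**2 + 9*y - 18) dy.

Factor the denominator: (y - 1)*(y + 3)*(y + 6)*(y**2 + 1).
Partial-fraction decomposition: -(10*y - 23)/(74*(y**2 + 1)) - 1889/(259*(y + 6)) + 19/(8*(y + 3)) + 3/(56*(y - 1)).
Integrate each term; A/(y−a) gives A·log|y−a|; the (By+D)/(y²+p²) term gives a log and an atan.

3*log(y - 1)/56 + 19*log(y + 3)/8 - 1889*log(y + 6)/259 - 5*log(y**2 + 1)/74 + 23*atan(y)/74 + C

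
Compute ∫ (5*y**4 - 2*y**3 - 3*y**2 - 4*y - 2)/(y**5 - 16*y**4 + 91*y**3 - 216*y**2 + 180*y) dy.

-log(y)/90 + 2957*log(y - 6)/36 - 463*log(y - 5)/5 + 155*log(y - 3)/9 - 7*log(y - 2)/4 + C

Factor the denominator: y*(y - 6)*(y - 5)*(y - 3)*(y - 2).
Partial-fraction decomposition: -7/(4*(y - 2)) + 155/(9*(y - 3)) - 463/(5*(y - 5)) + 2957/(36*(y - 6)) - 1/(90*y).
Integrate each term: A/(y−a) contributes A·log|y−a|.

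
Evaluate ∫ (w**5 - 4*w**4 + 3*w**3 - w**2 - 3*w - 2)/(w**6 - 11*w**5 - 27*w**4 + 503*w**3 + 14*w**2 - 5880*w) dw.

log(w)/2940 - 97701*log(w - 7)/23716 + 796*log(w - 6)/165 - 1123*log(w + 4)/2420 + 167*log(w + 5)/220 - 680/(77*w - 539) + C

Factor the denominator: w*(w - 7)**2*(w - 6)*(w + 4)*(w + 5).
Partial-fraction decomposition: 167/(220*(w + 5)) - 1123/(2420*(w + 4)) + 796/(165*(w - 6)) - 97701/(23716*(w - 7)) + 680/(77*(w - 7)**2) + 1/(2940*w).
Integrate each term; A/(w−a) gives A·log|w−a|; A/(w−a)² gives −A/(w−a).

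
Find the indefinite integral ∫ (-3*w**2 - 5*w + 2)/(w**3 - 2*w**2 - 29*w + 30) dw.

-136*log(w - 6)/55 + log(w - 1)/5 - 8*log(w + 5)/11 + C

Factor the denominator: (w - 6)*(w - 1)*(w + 5).
Partial-fraction decomposition: -8/(11*(w + 5)) + 1/(5*(w - 1)) - 136/(55*(w - 6)).
Integrate each term: A/(w−a) contributes A·log|w−a|.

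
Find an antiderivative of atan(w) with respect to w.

w*atan(w) - log(w**2 + 1)/2 + C

Use integration by parts with u = arctan(w), dv = dw.
Then du = 1/(w**2 + 1) dw.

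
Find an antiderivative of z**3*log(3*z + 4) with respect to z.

z**4*log(3*z + 4)/4 - z**4/16 + z**3/9 - 2*z**2/9 + 16*z/27 - 64*log(3*z + 4)/81 + C

Use integration by parts with u = log(3*z + 4), dv = z**3 dz.
Then du = 3/(3*z + 4) dz and v = z**4/4.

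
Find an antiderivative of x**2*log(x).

x**3*log(x)/3 - x**3/9 + C

Use integration by parts with u = log(x), dv = x**2 dx.
Then du = 1/x dx and v = x**3/3.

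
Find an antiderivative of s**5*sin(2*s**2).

-s**4*cos(2*s**2)/4 + s**2*sin(2*s**2)/4 + cos(2*s**2)/8 + C

Let u = s², du = 2s ds; rewrite as (1/2)∫ u^2·sin(2u) du.
Now integrate by parts 2 times.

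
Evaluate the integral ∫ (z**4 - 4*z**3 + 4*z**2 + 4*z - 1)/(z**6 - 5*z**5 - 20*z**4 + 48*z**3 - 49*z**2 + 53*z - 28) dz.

313*log(z - 7)/4950 + log(z - 1)/450 - 559*log(z + 4)/4675 + 23*log(z**2 + 1)/850 + 61*atan(z)/425 + 1/(15*z - 15) + C

Factor the denominator: (z - 7)*(z - 1)**2*(z + 4)*(z**2 + 1).
Partial-fraction decomposition: (23*z + 61)/(425*(z**2 + 1)) - 559/(4675*(z + 4)) + 1/(450*(z - 1)) - 1/(15*(z - 1)**2) + 313/(4950*(z - 7)).
Integrate each term; A/(z−a) gives A·log|z−a|; the (Bz+D)/(z²+p²) term gives a log and an atan.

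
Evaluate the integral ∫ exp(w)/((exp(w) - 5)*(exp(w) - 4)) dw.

log(exp(w) - 5) - log(exp(w) - 4) + C

Let u = e^w, du = e^w dw.
The integral becomes ∫ du/((u-5)(u-4)); decompose into partial fractions.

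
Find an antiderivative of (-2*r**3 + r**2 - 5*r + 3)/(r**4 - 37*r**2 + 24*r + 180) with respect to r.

-247*log(r - 5)/154 + 19*log(r - 3)/30 + 33*log(r + 2)/140 - 167*log(r + 6)/132 + C

Factor the denominator: (r - 5)*(r - 3)*(r + 2)*(r + 6).
Partial-fraction decomposition: -167/(132*(r + 6)) + 33/(140*(r + 2)) + 19/(30*(r - 3)) - 247/(154*(r - 5)).
Integrate each term: A/(r−a) contributes A·log|r−a|.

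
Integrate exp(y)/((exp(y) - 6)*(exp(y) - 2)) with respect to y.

log(exp(y) - 6)/4 - log(exp(y) - 2)/4 + C

Let u = e^y, du = e^y dy.
The integral becomes ∫ du/((u-2)(u-6)); decompose into partial fractions.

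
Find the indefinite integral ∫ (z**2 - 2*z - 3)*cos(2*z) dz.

Use integration by parts with u = z**2 - 2*z - 3, dv = cos(2*z) dz, so v = sin(2*z)/2.
Apply parts 2 times (tabular method): alternate signs, differentiate u down to 0, integrate dv up.

z**2*sin(2*z)/2 - z*sin(2*z) + z*cos(2*z)/2 - 7*sin(2*z)/4 - cos(2*z)/2 + C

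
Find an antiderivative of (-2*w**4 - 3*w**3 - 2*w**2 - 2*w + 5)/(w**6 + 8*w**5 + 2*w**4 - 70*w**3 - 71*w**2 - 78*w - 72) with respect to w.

Factor the denominator: (w - 3)*(w + 1)*(w + 4)*(w + 6)*(w**2 + 1).
Partial-fraction decomposition: (179*w - 223)/(6290*(w**2 + 1)) + 1999/(3330*(w + 6)) - 113/(238*(w + 4)) - 1/(20*(w + 1)) - 131/(1260*(w - 3)).
Integrate each term; A/(w−a) gives A·log|w−a|; the (Bw+D)/(w²+p²) term gives a log and an atan.

-131*log(w - 3)/1260 - log(w + 1)/20 - 113*log(w + 4)/238 + 1999*log(w + 6)/3330 + 179*log(w**2 + 1)/12580 - 223*atan(w)/6290 + C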